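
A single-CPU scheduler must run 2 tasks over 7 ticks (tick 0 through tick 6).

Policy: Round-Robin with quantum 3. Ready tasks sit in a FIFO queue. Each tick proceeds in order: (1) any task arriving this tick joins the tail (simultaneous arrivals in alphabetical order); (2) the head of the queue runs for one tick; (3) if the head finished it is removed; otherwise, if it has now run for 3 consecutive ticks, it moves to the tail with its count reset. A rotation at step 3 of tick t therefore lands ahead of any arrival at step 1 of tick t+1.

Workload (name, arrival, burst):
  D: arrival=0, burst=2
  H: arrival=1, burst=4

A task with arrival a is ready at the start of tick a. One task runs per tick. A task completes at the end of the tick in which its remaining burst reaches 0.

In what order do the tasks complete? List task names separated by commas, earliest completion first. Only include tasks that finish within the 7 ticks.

completion order = D, H

t=0: queue=[D] q_used=0 → run D
t=1: queue=[D,H] q_used=1 → run D
t=2: queue=[H] q_used=0 → run H
t=3: queue=[H] q_used=1 → run H
t=4: queue=[H] q_used=2 → run H
t=5: queue=[H] q_used=0 → run H
t=6: (idle)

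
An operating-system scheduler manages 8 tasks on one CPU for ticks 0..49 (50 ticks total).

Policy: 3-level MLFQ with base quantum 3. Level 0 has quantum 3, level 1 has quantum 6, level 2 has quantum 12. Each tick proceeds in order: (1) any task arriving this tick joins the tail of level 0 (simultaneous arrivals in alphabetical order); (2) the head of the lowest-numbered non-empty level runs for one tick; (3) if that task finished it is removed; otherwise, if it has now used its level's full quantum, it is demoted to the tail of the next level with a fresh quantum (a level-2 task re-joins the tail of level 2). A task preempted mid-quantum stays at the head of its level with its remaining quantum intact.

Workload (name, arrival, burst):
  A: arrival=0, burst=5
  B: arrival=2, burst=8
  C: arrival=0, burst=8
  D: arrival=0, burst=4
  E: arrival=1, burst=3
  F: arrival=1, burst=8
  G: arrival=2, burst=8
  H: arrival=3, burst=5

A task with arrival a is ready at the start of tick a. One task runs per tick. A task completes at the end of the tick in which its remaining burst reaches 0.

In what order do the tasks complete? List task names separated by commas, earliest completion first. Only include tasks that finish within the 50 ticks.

t=0: L0/L1/L2 = ACD/-/- → run A
t=1: L0/L1/L2 = ACDEF/-/- → run A
t=2: L0/L1/L2 = ACDEFBG/-/- → run A
t=3: L0/L1/L2 = CDEFBGH/A/- → run C
t=4: L0/L1/L2 = CDEFBGH/A/- → run C
t=5: L0/L1/L2 = CDEFBGH/A/- → run C
t=6: L0/L1/L2 = DEFBGH/AC/- → run D
t=7: L0/L1/L2 = DEFBGH/AC/- → run D
t=8: L0/L1/L2 = DEFBGH/AC/- → run D
t=9: L0/L1/L2 = EFBGH/ACD/- → run E
t=10: L0/L1/L2 = EFBGH/ACD/- → run E
t=11: L0/L1/L2 = EFBGH/ACD/- → run E
t=12: L0/L1/L2 = FBGH/ACD/- → run F
t=13: L0/L1/L2 = FBGH/ACD/- → run F
t=14: L0/L1/L2 = FBGH/ACD/- → run F
t=15: L0/L1/L2 = BGH/ACDF/- → run B
t=16: L0/L1/L2 = BGH/ACDF/- → run B
t=17: L0/L1/L2 = BGH/ACDF/- → run B
t=18: L0/L1/L2 = GH/ACDFB/- → run G
t=19: L0/L1/L2 = GH/ACDFB/- → run G
t=20: L0/L1/L2 = GH/ACDFB/- → run G
t=21: L0/L1/L2 = H/ACDFBG/- → run H
t=22: L0/L1/L2 = H/ACDFBG/- → run H
t=23: L0/L1/L2 = H/ACDFBG/- → run H
t=24: L0/L1/L2 = -/ACDFBGH/- → run A
t=25: L0/L1/L2 = -/ACDFBGH/- → run A
t=26: L0/L1/L2 = -/CDFBGH/- → run C
t=27: L0/L1/L2 = -/CDFBGH/- → run C
t=28: L0/L1/L2 = -/CDFBGH/- → run C
t=29: L0/L1/L2 = -/CDFBGH/- → run C
t=30: L0/L1/L2 = -/CDFBGH/- → run C
t=31: L0/L1/L2 = -/DFBGH/- → run D
t=32: L0/L1/L2 = -/FBGH/- → run F
t=33: L0/L1/L2 = -/FBGH/- → run F
t=34: L0/L1/L2 = -/FBGH/- → run F
t=35: L0/L1/L2 = -/FBGH/- → run F
t=36: L0/L1/L2 = -/FBGH/- → run F
t=37: L0/L1/L2 = -/BGH/- → run B
t=38: L0/L1/L2 = -/BGH/- → run B
t=39: L0/L1/L2 = -/BGH/- → run B
t=40: L0/L1/L2 = -/BGH/- → run B
t=41: L0/L1/L2 = -/BGH/- → run B
t=42: L0/L1/L2 = -/GH/- → run G
t=43: L0/L1/L2 = -/GH/- → run G
t=44: L0/L1/L2 = -/GH/- → run G
t=45: L0/L1/L2 = -/GH/- → run G
t=46: L0/L1/L2 = -/GH/- → run G
t=47: L0/L1/L2 = -/H/- → run H
t=48: L0/L1/L2 = -/H/- → run H
t=49: (idle)

completion order = E, A, C, D, F, B, G, H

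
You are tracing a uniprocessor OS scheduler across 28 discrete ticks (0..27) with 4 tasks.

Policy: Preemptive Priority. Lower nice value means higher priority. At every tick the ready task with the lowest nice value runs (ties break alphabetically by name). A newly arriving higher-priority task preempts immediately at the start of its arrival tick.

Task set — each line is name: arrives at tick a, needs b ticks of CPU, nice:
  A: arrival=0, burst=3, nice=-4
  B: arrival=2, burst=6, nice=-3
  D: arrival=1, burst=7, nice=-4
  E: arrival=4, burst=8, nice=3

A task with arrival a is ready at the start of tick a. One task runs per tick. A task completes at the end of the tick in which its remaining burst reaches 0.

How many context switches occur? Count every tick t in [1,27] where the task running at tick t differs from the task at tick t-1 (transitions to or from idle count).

context switches = 4

t=0: ready={A} → run A
t=1: ready={A,D} → run A
t=2: ready={A,B,D} → run A
t=3: ready={B,D} → run D
t=4: ready={B,D,E} → run D
t=5: ready={B,D,E} → run D
t=6: ready={B,D,E} → run D
t=7: ready={B,D,E} → run D
t=8: ready={B,D,E} → run D
t=9: ready={B,D,E} → run D
t=10: ready={B,E} → run B
t=11: ready={B,E} → run B
t=12: ready={B,E} → run B
t=13: ready={B,E} → run B
t=14: ready={B,E} → run B
t=15: ready={B,E} → run B
t=16: ready={E} → run E
t=17: ready={E} → run E
t=18: ready={E} → run E
t=19: ready={E} → run E
t=20: ready={E} → run E
t=21: ready={E} → run E
t=22: ready={E} → run E
t=23: ready={E} → run E
t=24: (idle)
t=25: (idle)
t=26: (idle)
t=27: (idle)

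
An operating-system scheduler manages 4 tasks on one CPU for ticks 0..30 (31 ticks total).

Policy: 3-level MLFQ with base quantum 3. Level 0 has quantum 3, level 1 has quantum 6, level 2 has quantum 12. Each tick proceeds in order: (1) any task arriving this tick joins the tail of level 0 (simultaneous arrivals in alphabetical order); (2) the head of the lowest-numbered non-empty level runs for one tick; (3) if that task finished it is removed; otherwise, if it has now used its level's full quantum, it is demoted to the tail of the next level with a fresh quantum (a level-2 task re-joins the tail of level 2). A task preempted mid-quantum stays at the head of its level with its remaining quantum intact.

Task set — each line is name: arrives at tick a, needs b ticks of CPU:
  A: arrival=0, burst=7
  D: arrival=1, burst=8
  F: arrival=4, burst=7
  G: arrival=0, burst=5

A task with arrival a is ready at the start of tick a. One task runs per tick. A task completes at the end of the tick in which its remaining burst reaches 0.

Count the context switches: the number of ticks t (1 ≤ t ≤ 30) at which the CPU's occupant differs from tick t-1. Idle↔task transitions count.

context switches = 8

t=0: L0/L1/L2 = AG/-/- → run A
t=1: L0/L1/L2 = AGD/-/- → run A
t=2: L0/L1/L2 = AGD/-/- → run A
t=3: L0/L1/L2 = GD/A/- → run G
t=4: L0/L1/L2 = GDF/A/- → run G
t=5: L0/L1/L2 = GDF/A/- → run G
t=6: L0/L1/L2 = DF/AG/- → run D
t=7: L0/L1/L2 = DF/AG/- → run D
t=8: L0/L1/L2 = DF/AG/- → run D
t=9: L0/L1/L2 = F/AGD/- → run F
t=10: L0/L1/L2 = F/AGD/- → run F
t=11: L0/L1/L2 = F/AGD/- → run F
t=12: L0/L1/L2 = -/AGDF/- → run A
t=13: L0/L1/L2 = -/AGDF/- → run A
t=14: L0/L1/L2 = -/AGDF/- → run A
t=15: L0/L1/L2 = -/AGDF/- → run A
t=16: L0/L1/L2 = -/GDF/- → run G
t=17: L0/L1/L2 = -/GDF/- → run G
t=18: L0/L1/L2 = -/DF/- → run D
t=19: L0/L1/L2 = -/DF/- → run D
t=20: L0/L1/L2 = -/DF/- → run D
t=21: L0/L1/L2 = -/DF/- → run D
t=22: L0/L1/L2 = -/DF/- → run D
t=23: L0/L1/L2 = -/F/- → run F
t=24: L0/L1/L2 = -/F/- → run F
t=25: L0/L1/L2 = -/F/- → run F
t=26: L0/L1/L2 = -/F/- → run F
t=27: (idle)
t=28: (idle)
t=29: (idle)
t=30: (idle)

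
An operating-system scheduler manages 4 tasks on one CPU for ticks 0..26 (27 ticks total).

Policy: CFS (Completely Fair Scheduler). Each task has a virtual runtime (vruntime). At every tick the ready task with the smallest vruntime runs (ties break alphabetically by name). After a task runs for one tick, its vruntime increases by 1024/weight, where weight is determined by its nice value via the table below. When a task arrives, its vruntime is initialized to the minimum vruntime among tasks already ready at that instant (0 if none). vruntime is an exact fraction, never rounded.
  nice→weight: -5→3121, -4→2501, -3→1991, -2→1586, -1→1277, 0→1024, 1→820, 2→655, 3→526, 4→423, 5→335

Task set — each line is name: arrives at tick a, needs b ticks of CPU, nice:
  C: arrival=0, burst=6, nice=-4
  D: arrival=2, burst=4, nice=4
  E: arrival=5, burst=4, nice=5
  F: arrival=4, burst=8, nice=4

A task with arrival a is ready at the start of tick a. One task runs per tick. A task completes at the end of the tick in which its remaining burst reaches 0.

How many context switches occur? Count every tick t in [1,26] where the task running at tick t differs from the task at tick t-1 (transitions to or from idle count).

t=0: vr[C=0] → run C
t=1: vr[C=1024/2501] → run C
t=2: vr[C=2048/2501 D=2048/2501] → run C
t=3: vr[C=3072/2501 D=2048/2501] → run D
t=4: vr[C=3072/2501 D=3427328/1057923 F=3072/2501] → run C
t=5: vr[C=4096/2501 D=3427328/1057923 E=3072/2501 F=3072/2501] → run E
t=6: vr[C=4096/2501 D=3427328/1057923 E=3590144/837835 F=3072/2501] → run F
t=7: vr[C=4096/2501 D=3427328/1057923 E=3590144/837835 F=3860480/1057923] → run C
t=8: vr[C=5120/2501 D=3427328/1057923 E=3590144/837835 F=3860480/1057923] → run C
t=9: vr[D=3427328/1057923 E=3590144/837835 F=3860480/1057923] → run D
t=10: vr[D=5988352/1057923 E=3590144/837835 F=3860480/1057923] → run F
t=11: vr[D=5988352/1057923 E=3590144/837835 F=6421504/1057923] → run E
t=12: vr[D=5988352/1057923 E=6151168/837835 F=6421504/1057923] → run D
t=13: vr[D=2849792/352641 E=6151168/837835 F=6421504/1057923] → run F
t=14: vr[D=2849792/352641 E=6151168/837835 F=2994176/352641] → run E
t=15: vr[D=2849792/352641 E=8712192/837835 F=2994176/352641] → run D
t=16: vr[E=8712192/837835 F=2994176/352641] → run F
t=17: vr[E=8712192/837835 F=11543552/1057923] → run E
t=18: vr[F=11543552/1057923] → run F
t=19: vr[F=14104576/1057923] → run F
t=20: vr[F=5555200/352641] → run F
t=21: vr[F=19226624/1057923] → run F
t=22: (idle)
t=23: (idle)
t=24: (idle)
t=25: (idle)
t=26: (idle)

context switches = 16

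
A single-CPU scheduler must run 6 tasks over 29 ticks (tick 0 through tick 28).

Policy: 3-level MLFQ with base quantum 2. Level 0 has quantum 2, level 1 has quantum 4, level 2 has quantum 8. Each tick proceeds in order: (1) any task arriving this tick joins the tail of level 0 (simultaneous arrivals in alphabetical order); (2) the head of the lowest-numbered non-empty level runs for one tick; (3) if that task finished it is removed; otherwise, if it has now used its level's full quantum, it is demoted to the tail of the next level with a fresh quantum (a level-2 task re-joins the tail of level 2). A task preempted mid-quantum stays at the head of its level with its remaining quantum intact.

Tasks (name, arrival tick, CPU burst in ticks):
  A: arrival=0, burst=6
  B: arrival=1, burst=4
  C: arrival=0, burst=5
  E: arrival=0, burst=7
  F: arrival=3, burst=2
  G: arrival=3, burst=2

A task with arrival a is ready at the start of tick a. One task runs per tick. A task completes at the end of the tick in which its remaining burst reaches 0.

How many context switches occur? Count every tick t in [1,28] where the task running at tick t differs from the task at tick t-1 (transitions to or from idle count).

context switches = 11

t=0: L0/L1/L2 = ACE/-/- → run A
t=1: L0/L1/L2 = ACEB/-/- → run A
t=2: L0/L1/L2 = CEB/A/- → run C
t=3: L0/L1/L2 = CEBFG/A/- → run C
t=4: L0/L1/L2 = EBFG/AC/- → run E
t=5: L0/L1/L2 = EBFG/AC/- → run E
t=6: L0/L1/L2 = BFG/ACE/- → run B
t=7: L0/L1/L2 = BFG/ACE/- → run B
t=8: L0/L1/L2 = FG/ACEB/- → run F
t=9: L0/L1/L2 = FG/ACEB/- → run F
t=10: L0/L1/L2 = G/ACEB/- → run G
t=11: L0/L1/L2 = G/ACEB/- → run G
t=12: L0/L1/L2 = -/ACEB/- → run A
t=13: L0/L1/L2 = -/ACEB/- → run A
t=14: L0/L1/L2 = -/ACEB/- → run A
t=15: L0/L1/L2 = -/ACEB/- → run A
t=16: L0/L1/L2 = -/CEB/- → run C
t=17: L0/L1/L2 = -/CEB/- → run C
t=18: L0/L1/L2 = -/CEB/- → run C
t=19: L0/L1/L2 = -/EB/- → run E
t=20: L0/L1/L2 = -/EB/- → run E
t=21: L0/L1/L2 = -/EB/- → run E
t=22: L0/L1/L2 = -/EB/- → run E
t=23: L0/L1/L2 = -/B/E → run B
t=24: L0/L1/L2 = -/B/E → run B
t=25: L0/L1/L2 = -/-/E → run E
t=26: (idle)
t=27: (idle)
t=28: (idle)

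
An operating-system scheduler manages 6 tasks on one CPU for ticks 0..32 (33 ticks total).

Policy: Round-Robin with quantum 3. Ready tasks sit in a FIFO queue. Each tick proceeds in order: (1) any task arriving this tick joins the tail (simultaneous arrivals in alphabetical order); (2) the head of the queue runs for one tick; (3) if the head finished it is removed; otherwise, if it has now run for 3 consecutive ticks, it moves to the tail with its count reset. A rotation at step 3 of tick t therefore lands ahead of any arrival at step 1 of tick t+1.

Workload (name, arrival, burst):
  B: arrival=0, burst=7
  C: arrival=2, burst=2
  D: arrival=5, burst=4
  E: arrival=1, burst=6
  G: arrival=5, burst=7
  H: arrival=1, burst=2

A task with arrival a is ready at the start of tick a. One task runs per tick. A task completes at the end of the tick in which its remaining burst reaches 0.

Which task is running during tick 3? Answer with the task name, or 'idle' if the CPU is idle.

running at tick 3 = E

t=0: queue=[B] q_used=0 → run B
t=1: queue=[B,E,H] q_used=1 → run B
t=2: queue=[B,E,H,C] q_used=2 → run B
t=3: queue=[E,H,C,B] q_used=0 → run E
t=4: queue=[E,H,C,B] q_used=1 → run E
t=5: queue=[E,H,C,B,D,G] q_used=2 → run E
t=6: queue=[H,C,B,D,G,E] q_used=0 → run H
t=7: queue=[H,C,B,D,G,E] q_used=1 → run H
t=8: queue=[C,B,D,G,E] q_used=0 → run C
t=9: queue=[C,B,D,G,E] q_used=1 → run C
t=10: queue=[B,D,G,E] q_used=0 → run B
t=11: queue=[B,D,G,E] q_used=1 → run B
t=12: queue=[B,D,G,E] q_used=2 → run B
t=13: queue=[D,G,E,B] q_used=0 → run D
t=14: queue=[D,G,E,B] q_used=1 → run D
t=15: queue=[D,G,E,B] q_used=2 → run D
t=16: queue=[G,E,B,D] q_used=0 → run G
t=17: queue=[G,E,B,D] q_used=1 → run G
t=18: queue=[G,E,B,D] q_used=2 → run G
t=19: queue=[E,B,D,G] q_used=0 → run E
t=20: queue=[E,B,D,G] q_used=1 → run E
t=21: queue=[E,B,D,G] q_used=2 → run E
t=22: queue=[B,D,G] q_used=0 → run B
t=23: queue=[D,G] q_used=0 → run D
t=24: queue=[G] q_used=0 → run G
t=25: queue=[G] q_used=1 → run G
t=26: queue=[G] q_used=2 → run G
t=27: queue=[G] q_used=0 → run G
t=28: (idle)
t=29: (idle)
t=30: (idle)
t=31: (idle)
t=32: (idle)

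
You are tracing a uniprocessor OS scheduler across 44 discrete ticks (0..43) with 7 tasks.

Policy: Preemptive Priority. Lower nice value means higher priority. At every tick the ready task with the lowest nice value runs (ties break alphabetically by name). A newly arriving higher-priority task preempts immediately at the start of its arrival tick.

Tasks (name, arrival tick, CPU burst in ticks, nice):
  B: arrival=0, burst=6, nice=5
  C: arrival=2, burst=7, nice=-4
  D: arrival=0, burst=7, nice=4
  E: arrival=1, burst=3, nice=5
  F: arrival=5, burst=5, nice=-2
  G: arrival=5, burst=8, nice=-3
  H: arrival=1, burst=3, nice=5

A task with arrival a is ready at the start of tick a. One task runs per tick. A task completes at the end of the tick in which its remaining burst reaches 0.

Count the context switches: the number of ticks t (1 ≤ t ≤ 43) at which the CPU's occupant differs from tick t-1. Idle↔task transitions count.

t=0: ready={B,D} → run D
t=1: ready={B,D,E,H} → run D
t=2: ready={B,C,D,E,H} → run C
t=3: ready={B,C,D,E,H} → run C
t=4: ready={B,C,D,E,H} → run C
t=5: ready={B,C,D,E,F,G,H} → run C
t=6: ready={B,C,D,E,F,G,H} → run C
t=7: ready={B,C,D,E,F,G,H} → run C
t=8: ready={B,C,D,E,F,G,H} → run C
t=9: ready={B,D,E,F,G,H} → run G
t=10: ready={B,D,E,F,G,H} → run G
t=11: ready={B,D,E,F,G,H} → run G
t=12: ready={B,D,E,F,G,H} → run G
t=13: ready={B,D,E,F,G,H} → run G
t=14: ready={B,D,E,F,G,H} → run G
t=15: ready={B,D,E,F,G,H} → run G
t=16: ready={B,D,E,F,G,H} → run G
t=17: ready={B,D,E,F,H} → run F
t=18: ready={B,D,E,F,H} → run F
t=19: ready={B,D,E,F,H} → run F
t=20: ready={B,D,E,F,H} → run F
t=21: ready={B,D,E,F,H} → run F
t=22: ready={B,D,E,H} → run D
t=23: ready={B,D,E,H} → run D
t=24: ready={B,D,E,H} → run D
t=25: ready={B,D,E,H} → run D
t=26: ready={B,D,E,H} → run D
t=27: ready={B,E,H} → run B
t=28: ready={B,E,H} → run B
t=29: ready={B,E,H} → run B
t=30: ready={B,E,H} → run B
t=31: ready={B,E,H} → run B
t=32: ready={B,E,H} → run B
t=33: ready={E,H} → run E
t=34: ready={E,H} → run E
t=35: ready={E,H} → run E
t=36: ready={H} → run H
t=37: ready={H} → run H
t=38: ready={H} → run H
t=39: (idle)
t=40: (idle)
t=41: (idle)
t=42: (idle)
t=43: (idle)

context switches = 8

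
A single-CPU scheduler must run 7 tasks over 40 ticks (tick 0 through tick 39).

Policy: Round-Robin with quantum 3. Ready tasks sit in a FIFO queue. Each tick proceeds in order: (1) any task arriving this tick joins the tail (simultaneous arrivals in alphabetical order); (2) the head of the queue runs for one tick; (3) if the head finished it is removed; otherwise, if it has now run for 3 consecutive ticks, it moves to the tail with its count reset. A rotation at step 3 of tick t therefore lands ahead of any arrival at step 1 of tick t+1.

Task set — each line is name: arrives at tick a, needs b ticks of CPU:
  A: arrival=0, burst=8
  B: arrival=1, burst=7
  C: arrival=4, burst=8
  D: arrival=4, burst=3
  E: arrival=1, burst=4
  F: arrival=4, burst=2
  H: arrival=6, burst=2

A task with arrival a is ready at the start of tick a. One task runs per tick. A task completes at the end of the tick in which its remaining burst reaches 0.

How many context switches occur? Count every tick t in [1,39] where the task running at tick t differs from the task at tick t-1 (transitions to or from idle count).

context switches = 14

t=0: queue=[A] q_used=0 → run A
t=1: queue=[A,B,E] q_used=1 → run A
t=2: queue=[A,B,E] q_used=2 → run A
t=3: queue=[B,E,A] q_used=0 → run B
t=4: queue=[B,E,A,C,D,F] q_used=1 → run B
t=5: queue=[B,E,A,C,D,F] q_used=2 → run B
t=6: queue=[E,A,C,D,F,B,H] q_used=0 → run E
t=7: queue=[E,A,C,D,F,B,H] q_used=1 → run E
t=8: queue=[E,A,C,D,F,B,H] q_used=2 → run E
t=9: queue=[A,C,D,F,B,H,E] q_used=0 → run A
t=10: queue=[A,C,D,F,B,H,E] q_used=1 → run A
t=11: queue=[A,C,D,F,B,H,E] q_used=2 → run A
t=12: queue=[C,D,F,B,H,E,A] q_used=0 → run C
t=13: queue=[C,D,F,B,H,E,A] q_used=1 → run C
t=14: queue=[C,D,F,B,H,E,A] q_used=2 → run C
t=15: queue=[D,F,B,H,E,A,C] q_used=0 → run D
t=16: queue=[D,F,B,H,E,A,C] q_used=1 → run D
t=17: queue=[D,F,B,H,E,A,C] q_used=2 → run D
t=18: queue=[F,B,H,E,A,C] q_used=0 → run F
t=19: queue=[F,B,H,E,A,C] q_used=1 → run F
t=20: queue=[B,H,E,A,C] q_used=0 → run B
t=21: queue=[B,H,E,A,C] q_used=1 → run B
t=22: queue=[B,H,E,A,C] q_used=2 → run B
t=23: queue=[H,E,A,C,B] q_used=0 → run H
t=24: queue=[H,E,A,C,B] q_used=1 → run H
t=25: queue=[E,A,C,B] q_used=0 → run E
t=26: queue=[A,C,B] q_used=0 → run A
t=27: queue=[A,C,B] q_used=1 → run A
t=28: queue=[C,B] q_used=0 → run C
t=29: queue=[C,B] q_used=1 → run C
t=30: queue=[C,B] q_used=2 → run C
t=31: queue=[B,C] q_used=0 → run B
t=32: queue=[C] q_used=0 → run C
t=33: queue=[C] q_used=1 → run C
t=34: (idle)
t=35: (idle)
t=36: (idle)
t=37: (idle)
t=38: (idle)
t=39: (idle)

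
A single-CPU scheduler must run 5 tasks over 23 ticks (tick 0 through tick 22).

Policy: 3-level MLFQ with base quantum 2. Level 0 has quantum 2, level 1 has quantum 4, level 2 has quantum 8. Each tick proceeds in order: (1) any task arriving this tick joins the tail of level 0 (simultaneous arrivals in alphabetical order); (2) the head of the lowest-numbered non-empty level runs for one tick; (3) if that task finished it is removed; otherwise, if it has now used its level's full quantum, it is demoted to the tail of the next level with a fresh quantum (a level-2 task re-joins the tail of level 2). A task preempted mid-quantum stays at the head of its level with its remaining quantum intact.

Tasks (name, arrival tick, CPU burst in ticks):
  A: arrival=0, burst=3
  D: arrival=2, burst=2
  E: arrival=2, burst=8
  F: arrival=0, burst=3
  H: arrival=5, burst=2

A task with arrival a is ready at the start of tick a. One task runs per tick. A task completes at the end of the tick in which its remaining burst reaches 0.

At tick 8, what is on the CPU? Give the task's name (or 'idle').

t=0: L0/L1/L2 = AF/-/- → run A
t=1: L0/L1/L2 = AF/-/- → run A
t=2: L0/L1/L2 = FDE/A/- → run F
t=3: L0/L1/L2 = FDE/A/- → run F
t=4: L0/L1/L2 = DE/AF/- → run D
t=5: L0/L1/L2 = DEH/AF/- → run D
t=6: L0/L1/L2 = EH/AF/- → run E
t=7: L0/L1/L2 = EH/AF/- → run E
t=8: L0/L1/L2 = H/AFE/- → run H
t=9: L0/L1/L2 = H/AFE/- → run H
t=10: L0/L1/L2 = -/AFE/- → run A
t=11: L0/L1/L2 = -/FE/- → run F
t=12: L0/L1/L2 = -/E/- → run E
t=13: L0/L1/L2 = -/E/- → run E
t=14: L0/L1/L2 = -/E/- → run E
t=15: L0/L1/L2 = -/E/- → run E
t=16: L0/L1/L2 = -/-/E → run E
t=17: L0/L1/L2 = -/-/E → run E
t=18: (idle)
t=19: (idle)
t=20: (idle)
t=21: (idle)
t=22: (idle)

running at tick 8 = H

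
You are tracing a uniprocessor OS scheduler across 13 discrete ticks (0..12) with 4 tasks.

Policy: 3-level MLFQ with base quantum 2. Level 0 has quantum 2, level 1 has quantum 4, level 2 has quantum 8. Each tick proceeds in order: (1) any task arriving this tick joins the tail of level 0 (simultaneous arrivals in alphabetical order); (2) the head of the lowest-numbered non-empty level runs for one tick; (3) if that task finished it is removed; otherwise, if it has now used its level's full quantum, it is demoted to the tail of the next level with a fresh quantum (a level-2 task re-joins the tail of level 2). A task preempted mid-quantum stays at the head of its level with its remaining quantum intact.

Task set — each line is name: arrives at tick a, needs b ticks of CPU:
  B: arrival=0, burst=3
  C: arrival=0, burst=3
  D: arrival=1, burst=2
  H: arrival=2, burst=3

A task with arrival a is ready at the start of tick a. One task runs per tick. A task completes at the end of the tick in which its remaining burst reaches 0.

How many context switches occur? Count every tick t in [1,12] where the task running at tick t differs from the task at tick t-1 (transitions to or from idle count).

context switches = 7

t=0: L0/L1/L2 = BC/-/- → run B
t=1: L0/L1/L2 = BCD/-/- → run B
t=2: L0/L1/L2 = CDH/B/- → run C
t=3: L0/L1/L2 = CDH/B/- → run C
t=4: L0/L1/L2 = DH/BC/- → run D
t=5: L0/L1/L2 = DH/BC/- → run D
t=6: L0/L1/L2 = H/BC/- → run H
t=7: L0/L1/L2 = H/BC/- → run H
t=8: L0/L1/L2 = -/BCH/- → run B
t=9: L0/L1/L2 = -/CH/- → run C
t=10: L0/L1/L2 = -/H/- → run H
t=11: (idle)
t=12: (idle)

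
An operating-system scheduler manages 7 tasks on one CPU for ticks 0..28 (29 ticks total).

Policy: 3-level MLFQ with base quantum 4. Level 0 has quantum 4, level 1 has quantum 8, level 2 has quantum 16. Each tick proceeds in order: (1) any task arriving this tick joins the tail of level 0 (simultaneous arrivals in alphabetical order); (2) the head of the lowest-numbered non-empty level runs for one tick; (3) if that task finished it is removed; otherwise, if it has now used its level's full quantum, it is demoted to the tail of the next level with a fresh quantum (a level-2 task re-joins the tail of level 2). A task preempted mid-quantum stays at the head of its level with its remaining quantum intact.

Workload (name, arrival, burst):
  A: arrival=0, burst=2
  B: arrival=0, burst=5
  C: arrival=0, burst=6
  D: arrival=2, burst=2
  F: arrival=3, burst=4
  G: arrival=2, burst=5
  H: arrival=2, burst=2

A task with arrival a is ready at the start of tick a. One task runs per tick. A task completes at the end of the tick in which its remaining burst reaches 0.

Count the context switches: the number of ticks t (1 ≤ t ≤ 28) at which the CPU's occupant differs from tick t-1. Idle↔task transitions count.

context switches = 10

t=0: L0/L1/L2 = ABC/-/- → run A
t=1: L0/L1/L2 = ABC/-/- → run A
t=2: L0/L1/L2 = BCDGH/-/- → run B
t=3: L0/L1/L2 = BCDGHF/-/- → run B
t=4: L0/L1/L2 = BCDGHF/-/- → run B
t=5: L0/L1/L2 = BCDGHF/-/- → run B
t=6: L0/L1/L2 = CDGHF/B/- → run C
t=7: L0/L1/L2 = CDGHF/B/- → run C
t=8: L0/L1/L2 = CDGHF/B/- → run C
t=9: L0/L1/L2 = CDGHF/B/- → run C
t=10: L0/L1/L2 = DGHF/BC/- → run D
t=11: L0/L1/L2 = DGHF/BC/- → run D
t=12: L0/L1/L2 = GHF/BC/- → run G
t=13: L0/L1/L2 = GHF/BC/- → run G
t=14: L0/L1/L2 = GHF/BC/- → run G
t=15: L0/L1/L2 = GHF/BC/- → run G
t=16: L0/L1/L2 = HF/BCG/- → run H
t=17: L0/L1/L2 = HF/BCG/- → run H
t=18: L0/L1/L2 = F/BCG/- → run F
t=19: L0/L1/L2 = F/BCG/- → run F
t=20: L0/L1/L2 = F/BCG/- → run F
t=21: L0/L1/L2 = F/BCG/- → run F
t=22: L0/L1/L2 = -/BCG/- → run B
t=23: L0/L1/L2 = -/CG/- → run C
t=24: L0/L1/L2 = -/CG/- → run C
t=25: L0/L1/L2 = -/G/- → run G
t=26: (idle)
t=27: (idle)
t=28: (idle)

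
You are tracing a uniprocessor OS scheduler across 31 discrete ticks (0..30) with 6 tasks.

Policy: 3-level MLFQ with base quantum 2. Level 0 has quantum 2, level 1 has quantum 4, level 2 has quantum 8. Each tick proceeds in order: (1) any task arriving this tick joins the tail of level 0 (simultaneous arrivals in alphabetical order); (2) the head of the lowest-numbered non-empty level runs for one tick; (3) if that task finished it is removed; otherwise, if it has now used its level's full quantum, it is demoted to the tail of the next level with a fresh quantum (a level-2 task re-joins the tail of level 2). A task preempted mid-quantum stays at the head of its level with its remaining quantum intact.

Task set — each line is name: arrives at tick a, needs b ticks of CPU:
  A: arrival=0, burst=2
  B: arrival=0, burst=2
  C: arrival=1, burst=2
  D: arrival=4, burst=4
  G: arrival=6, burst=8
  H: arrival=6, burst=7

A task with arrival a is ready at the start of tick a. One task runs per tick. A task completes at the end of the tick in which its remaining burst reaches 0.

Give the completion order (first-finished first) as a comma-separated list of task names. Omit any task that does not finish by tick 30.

t=0: L0/L1/L2 = AB/-/- → run A
t=1: L0/L1/L2 = ABC/-/- → run A
t=2: L0/L1/L2 = BC/-/- → run B
t=3: L0/L1/L2 = BC/-/- → run B
t=4: L0/L1/L2 = CD/-/- → run C
t=5: L0/L1/L2 = CD/-/- → run C
t=6: L0/L1/L2 = DGH/-/- → run D
t=7: L0/L1/L2 = DGH/-/- → run D
t=8: L0/L1/L2 = GH/D/- → run G
t=9: L0/L1/L2 = GH/D/- → run G
t=10: L0/L1/L2 = H/DG/- → run H
t=11: L0/L1/L2 = H/DG/- → run H
t=12: L0/L1/L2 = -/DGH/- → run D
t=13: L0/L1/L2 = -/DGH/- → run D
t=14: L0/L1/L2 = -/GH/- → run G
t=15: L0/L1/L2 = -/GH/- → run G
t=16: L0/L1/L2 = -/GH/- → run G
t=17: L0/L1/L2 = -/GH/- → run G
t=18: L0/L1/L2 = -/H/G → run H
t=19: L0/L1/L2 = -/H/G → run H
t=20: L0/L1/L2 = -/H/G → run H
t=21: L0/L1/L2 = -/H/G → run H
t=22: L0/L1/L2 = -/-/GH → run G
t=23: L0/L1/L2 = -/-/GH → run G
t=24: L0/L1/L2 = -/-/H → run H
t=25: (idle)
t=26: (idle)
t=27: (idle)
t=28: (idle)
t=29: (idle)
t=30: (idle)

completion order = A, B, C, D, G, H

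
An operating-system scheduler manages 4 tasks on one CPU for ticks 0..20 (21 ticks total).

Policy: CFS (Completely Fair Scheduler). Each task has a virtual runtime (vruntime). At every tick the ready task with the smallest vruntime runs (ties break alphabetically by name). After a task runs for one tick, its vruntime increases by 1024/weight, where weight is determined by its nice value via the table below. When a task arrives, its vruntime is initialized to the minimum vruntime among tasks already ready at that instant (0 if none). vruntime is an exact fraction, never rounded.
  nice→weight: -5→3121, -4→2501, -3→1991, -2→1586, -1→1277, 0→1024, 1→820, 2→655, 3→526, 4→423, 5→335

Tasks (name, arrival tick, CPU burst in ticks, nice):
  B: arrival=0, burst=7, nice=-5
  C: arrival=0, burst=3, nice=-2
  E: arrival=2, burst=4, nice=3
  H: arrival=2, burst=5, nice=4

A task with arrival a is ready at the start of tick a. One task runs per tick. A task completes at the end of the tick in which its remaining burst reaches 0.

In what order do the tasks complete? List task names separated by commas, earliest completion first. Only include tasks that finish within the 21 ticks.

t=0: vr[B=0 C=0] → run B
t=1: vr[B=1024/3121 C=0] → run C
t=2: vr[B=1024/3121 C=512/793 E=1024/3121 H=1024/3121] → run B
t=3: vr[B=2048/3121 C=512/793 E=1024/3121 H=1024/3121] → run E
t=4: vr[B=2048/3121 C=512/793 E=1867264/820823 H=1024/3121] → run H
t=5: vr[B=2048/3121 C=512/793 E=1867264/820823 H=3629056/1320183] → run C
t=6: vr[B=2048/3121 C=1024/793 E=1867264/820823 H=3629056/1320183] → run B
t=7: vr[B=3072/3121 C=1024/793 E=1867264/820823 H=3629056/1320183] → run B
t=8: vr[B=4096/3121 C=1024/793 E=1867264/820823 H=3629056/1320183] → run C
t=9: vr[B=4096/3121 E=1867264/820823 H=3629056/1320183] → run B
t=10: vr[B=5120/3121 E=1867264/820823 H=3629056/1320183] → run B
t=11: vr[B=6144/3121 E=1867264/820823 H=3629056/1320183] → run B
t=12: vr[E=1867264/820823 H=3629056/1320183] → run E
t=13: vr[E=3465216/820823 H=3629056/1320183] → run H
t=14: vr[E=3465216/820823 H=6824960/1320183] → run E
t=15: vr[E=5063168/820823 H=6824960/1320183] → run H
t=16: vr[E=5063168/820823 H=3340288/440061] → run E
t=17: vr[H=3340288/440061] → run H
t=18: vr[H=13216768/1320183] → run H
t=19: (idle)
t=20: (idle)

completion order = C, B, E, H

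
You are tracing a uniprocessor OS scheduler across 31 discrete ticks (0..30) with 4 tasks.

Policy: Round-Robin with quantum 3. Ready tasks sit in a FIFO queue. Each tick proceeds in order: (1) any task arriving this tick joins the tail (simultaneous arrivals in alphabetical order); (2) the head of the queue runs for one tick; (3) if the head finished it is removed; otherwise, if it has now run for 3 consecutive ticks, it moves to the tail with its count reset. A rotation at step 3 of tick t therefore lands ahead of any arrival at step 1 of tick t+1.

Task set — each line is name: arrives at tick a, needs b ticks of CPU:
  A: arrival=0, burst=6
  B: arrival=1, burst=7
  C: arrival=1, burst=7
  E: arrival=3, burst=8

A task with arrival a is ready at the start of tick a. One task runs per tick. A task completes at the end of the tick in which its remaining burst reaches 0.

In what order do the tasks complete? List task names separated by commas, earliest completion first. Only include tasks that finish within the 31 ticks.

t=0: queue=[A] q_used=0 → run A
t=1: queue=[A,B,C] q_used=1 → run A
t=2: queue=[A,B,C] q_used=2 → run A
t=3: queue=[B,C,A,E] q_used=0 → run B
t=4: queue=[B,C,A,E] q_used=1 → run B
t=5: queue=[B,C,A,E] q_used=2 → run B
t=6: queue=[C,A,E,B] q_used=0 → run C
t=7: queue=[C,A,E,B] q_used=1 → run C
t=8: queue=[C,A,E,B] q_used=2 → run C
t=9: queue=[A,E,B,C] q_used=0 → run A
t=10: queue=[A,E,B,C] q_used=1 → run A
t=11: queue=[A,E,B,C] q_used=2 → run A
t=12: queue=[E,B,C] q_used=0 → run E
t=13: queue=[E,B,C] q_used=1 → run E
t=14: queue=[E,B,C] q_used=2 → run E
t=15: queue=[B,C,E] q_used=0 → run B
t=16: queue=[B,C,E] q_used=1 → run B
t=17: queue=[B,C,E] q_used=2 → run B
t=18: queue=[C,E,B] q_used=0 → run C
t=19: queue=[C,E,B] q_used=1 → run C
t=20: queue=[C,E,B] q_used=2 → run C
t=21: queue=[E,B,C] q_used=0 → run E
t=22: queue=[E,B,C] q_used=1 → run E
t=23: queue=[E,B,C] q_used=2 → run E
t=24: queue=[B,C,E] q_used=0 → run B
t=25: queue=[C,E] q_used=0 → run C
t=26: queue=[E] q_used=0 → run E
t=27: queue=[E] q_used=1 → run E
t=28: (idle)
t=29: (idle)
t=30: (idle)

completion order = A, B, C, E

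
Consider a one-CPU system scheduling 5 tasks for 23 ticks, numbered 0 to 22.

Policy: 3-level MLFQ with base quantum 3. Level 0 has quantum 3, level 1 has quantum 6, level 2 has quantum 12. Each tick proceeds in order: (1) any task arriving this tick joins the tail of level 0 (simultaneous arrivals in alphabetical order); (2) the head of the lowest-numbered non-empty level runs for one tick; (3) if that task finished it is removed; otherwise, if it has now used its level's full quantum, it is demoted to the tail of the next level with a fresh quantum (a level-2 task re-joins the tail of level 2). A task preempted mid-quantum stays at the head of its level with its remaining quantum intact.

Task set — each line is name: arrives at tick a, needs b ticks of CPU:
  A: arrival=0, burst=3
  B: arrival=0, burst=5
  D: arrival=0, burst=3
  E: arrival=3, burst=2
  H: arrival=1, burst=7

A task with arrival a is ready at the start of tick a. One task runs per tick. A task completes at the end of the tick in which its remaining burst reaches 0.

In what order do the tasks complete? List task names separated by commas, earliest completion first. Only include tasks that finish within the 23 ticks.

t=0: L0/L1/L2 = ABD/-/- → run A
t=1: L0/L1/L2 = ABDH/-/- → run A
t=2: L0/L1/L2 = ABDH/-/- → run A
t=3: L0/L1/L2 = BDHE/-/- → run B
t=4: L0/L1/L2 = BDHE/-/- → run B
t=5: L0/L1/L2 = BDHE/-/- → run B
t=6: L0/L1/L2 = DHE/B/- → run D
t=7: L0/L1/L2 = DHE/B/- → run D
t=8: L0/L1/L2 = DHE/B/- → run D
t=9: L0/L1/L2 = HE/B/- → run H
t=10: L0/L1/L2 = HE/B/- → run H
t=11: L0/L1/L2 = HE/B/- → run H
t=12: L0/L1/L2 = E/BH/- → run E
t=13: L0/L1/L2 = E/BH/- → run E
t=14: L0/L1/L2 = -/BH/- → run B
t=15: L0/L1/L2 = -/BH/- → run B
t=16: L0/L1/L2 = -/H/- → run H
t=17: L0/L1/L2 = -/H/- → run H
t=18: L0/L1/L2 = -/H/- → run H
t=19: L0/L1/L2 = -/H/- → run H
t=20: (idle)
t=21: (idle)
t=22: (idle)

completion order = A, D, E, B, H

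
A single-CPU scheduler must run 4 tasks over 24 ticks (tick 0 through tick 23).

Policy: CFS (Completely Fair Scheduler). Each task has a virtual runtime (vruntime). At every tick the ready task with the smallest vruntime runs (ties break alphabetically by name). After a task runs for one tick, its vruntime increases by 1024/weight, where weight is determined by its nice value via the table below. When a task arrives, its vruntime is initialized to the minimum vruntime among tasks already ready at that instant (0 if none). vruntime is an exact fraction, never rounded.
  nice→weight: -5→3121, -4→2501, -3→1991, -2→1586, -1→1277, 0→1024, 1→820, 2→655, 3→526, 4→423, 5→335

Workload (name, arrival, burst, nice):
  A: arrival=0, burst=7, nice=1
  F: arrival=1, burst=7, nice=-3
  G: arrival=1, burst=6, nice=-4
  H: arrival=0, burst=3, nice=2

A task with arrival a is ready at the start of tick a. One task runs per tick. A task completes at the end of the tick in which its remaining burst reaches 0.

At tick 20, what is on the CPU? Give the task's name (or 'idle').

running at tick 20 = A

t=0: vr[A=0 H=0] → run A
t=1: vr[A=256/205 F=0 G=0 H=0] → run F
t=2: vr[A=256/205 F=1024/1991 G=0 H=0] → run G
t=3: vr[A=256/205 F=1024/1991 G=1024/2501 H=0] → run H
t=4: vr[A=256/205 F=1024/1991 G=1024/2501 H=1024/655] → run G
t=5: vr[A=256/205 F=1024/1991 G=2048/2501 H=1024/655] → run F
t=6: vr[A=256/205 F=2048/1991 G=2048/2501 H=1024/655] → run G
t=7: vr[A=256/205 F=2048/1991 G=3072/2501 H=1024/655] → run F
t=8: vr[A=256/205 F=3072/1991 G=3072/2501 H=1024/655] → run G
t=9: vr[A=256/205 F=3072/1991 G=4096/2501 H=1024/655] → run A
t=10: vr[A=512/205 F=3072/1991 G=4096/2501 H=1024/655] → run F
t=11: vr[A=512/205 F=4096/1991 G=4096/2501 H=1024/655] → run H
t=12: vr[A=512/205 F=4096/1991 G=4096/2501 H=2048/655] → run G
t=13: vr[A=512/205 F=4096/1991 G=5120/2501 H=2048/655] → run G
t=14: vr[A=512/205 F=4096/1991 H=2048/655] → run F
t=15: vr[A=512/205 F=5120/1991 H=2048/655] → run A
t=16: vr[A=768/205 F=5120/1991 H=2048/655] → run F
t=17: vr[A=768/205 F=6144/1991 H=2048/655] → run F
t=18: vr[A=768/205 H=2048/655] → run H
t=19: vr[A=768/205] → run A
t=20: vr[A=1024/205] → run A
t=21: vr[A=256/41] → run A
t=22: vr[A=1536/205] → run A
t=23: (idle)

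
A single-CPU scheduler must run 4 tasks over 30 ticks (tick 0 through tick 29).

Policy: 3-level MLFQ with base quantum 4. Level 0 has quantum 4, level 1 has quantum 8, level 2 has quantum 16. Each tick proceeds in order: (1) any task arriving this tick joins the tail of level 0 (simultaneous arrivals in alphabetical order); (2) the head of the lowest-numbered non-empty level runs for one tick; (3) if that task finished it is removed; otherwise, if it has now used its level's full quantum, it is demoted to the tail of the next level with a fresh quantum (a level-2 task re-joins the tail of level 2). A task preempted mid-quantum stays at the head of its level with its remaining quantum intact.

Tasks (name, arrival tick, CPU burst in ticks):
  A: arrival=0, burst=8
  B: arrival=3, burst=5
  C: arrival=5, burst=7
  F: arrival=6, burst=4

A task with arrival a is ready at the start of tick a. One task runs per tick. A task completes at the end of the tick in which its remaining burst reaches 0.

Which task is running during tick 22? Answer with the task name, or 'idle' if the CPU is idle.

t=0: L0/L1/L2 = A/-/- → run A
t=1: L0/L1/L2 = A/-/- → run A
t=2: L0/L1/L2 = A/-/- → run A
t=3: L0/L1/L2 = AB/-/- → run A
t=4: L0/L1/L2 = B/A/- → run B
t=5: L0/L1/L2 = BC/A/- → run B
t=6: L0/L1/L2 = BCF/A/- → run B
t=7: L0/L1/L2 = BCF/A/- → run B
t=8: L0/L1/L2 = CF/AB/- → run C
t=9: L0/L1/L2 = CF/AB/- → run C
t=10: L0/L1/L2 = CF/AB/- → run C
t=11: L0/L1/L2 = CF/AB/- → run C
t=12: L0/L1/L2 = F/ABC/- → run F
t=13: L0/L1/L2 = F/ABC/- → run F
t=14: L0/L1/L2 = F/ABC/- → run F
t=15: L0/L1/L2 = F/ABC/- → run F
t=16: L0/L1/L2 = -/ABC/- → run A
t=17: L0/L1/L2 = -/ABC/- → run A
t=18: L0/L1/L2 = -/ABC/- → run A
t=19: L0/L1/L2 = -/ABC/- → run A
t=20: L0/L1/L2 = -/BC/- → run B
t=21: L0/L1/L2 = -/C/- → run C
t=22: L0/L1/L2 = -/C/- → run C
t=23: L0/L1/L2 = -/C/- → run C
t=24: (idle)
t=25: (idle)
t=26: (idle)
t=27: (idle)
t=28: (idle)
t=29: (idle)

running at tick 22 = C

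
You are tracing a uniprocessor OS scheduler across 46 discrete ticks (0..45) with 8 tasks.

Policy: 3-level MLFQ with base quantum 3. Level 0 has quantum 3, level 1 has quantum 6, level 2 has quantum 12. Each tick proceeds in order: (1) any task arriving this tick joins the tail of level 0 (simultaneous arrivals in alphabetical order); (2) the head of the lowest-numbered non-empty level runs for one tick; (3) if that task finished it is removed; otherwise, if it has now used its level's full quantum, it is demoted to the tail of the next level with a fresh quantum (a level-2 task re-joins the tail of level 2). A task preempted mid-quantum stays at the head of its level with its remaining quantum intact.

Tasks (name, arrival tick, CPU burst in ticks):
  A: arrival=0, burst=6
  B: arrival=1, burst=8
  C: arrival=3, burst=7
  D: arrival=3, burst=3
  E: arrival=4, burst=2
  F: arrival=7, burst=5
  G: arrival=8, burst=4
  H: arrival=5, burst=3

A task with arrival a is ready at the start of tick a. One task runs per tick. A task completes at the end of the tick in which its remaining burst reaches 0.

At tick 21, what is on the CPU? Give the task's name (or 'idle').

running at tick 21 = G

t=0: L0/L1/L2 = A/-/- → run A
t=1: L0/L1/L2 = AB/-/- → run A
t=2: L0/L1/L2 = AB/-/- → run A
t=3: L0/L1/L2 = BCD/A/- → run B
t=4: L0/L1/L2 = BCDE/A/- → run B
t=5: L0/L1/L2 = BCDEH/A/- → run B
t=6: L0/L1/L2 = CDEH/AB/- → run C
t=7: L0/L1/L2 = CDEHF/AB/- → run C
t=8: L0/L1/L2 = CDEHFG/AB/- → run C
t=9: L0/L1/L2 = DEHFG/ABC/- → run D
t=10: L0/L1/L2 = DEHFG/ABC/- → run D
t=11: L0/L1/L2 = DEHFG/ABC/- → run D
t=12: L0/L1/L2 = EHFG/ABC/- → run E
t=13: L0/L1/L2 = EHFG/ABC/- → run E
t=14: L0/L1/L2 = HFG/ABC/- → run H
t=15: L0/L1/L2 = HFG/ABC/- → run H
t=16: L0/L1/L2 = HFG/ABC/- → run H
t=17: L0/L1/L2 = FG/ABC/- → run F
t=18: L0/L1/L2 = FG/ABC/- → run F
t=19: L0/L1/L2 = FG/ABC/- → run F
t=20: L0/L1/L2 = G/ABCF/- → run G
t=21: L0/L1/L2 = G/ABCF/- → run G
t=22: L0/L1/L2 = G/ABCF/- → run G
t=23: L0/L1/L2 = -/ABCFG/- → run A
t=24: L0/L1/L2 = -/ABCFG/- → run A
t=25: L0/L1/L2 = -/ABCFG/- → run A
t=26: L0/L1/L2 = -/BCFG/- → run B
t=27: L0/L1/L2 = -/BCFG/- → run B
t=28: L0/L1/L2 = -/BCFG/- → run B
t=29: L0/L1/L2 = -/BCFG/- → run B
t=30: L0/L1/L2 = -/BCFG/- → run B
t=31: L0/L1/L2 = -/CFG/- → run C
t=32: L0/L1/L2 = -/CFG/- → run C
t=33: L0/L1/L2 = -/CFG/- → run C
t=34: L0/L1/L2 = -/CFG/- → run C
t=35: L0/L1/L2 = -/FG/- → run F
t=36: L0/L1/L2 = -/FG/- → run F
t=37: L0/L1/L2 = -/G/- → run G
t=38: (idle)
t=39: (idle)
t=40: (idle)
t=41: (idle)
t=42: (idle)
t=43: (idle)
t=44: (idle)
t=45: (idle)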